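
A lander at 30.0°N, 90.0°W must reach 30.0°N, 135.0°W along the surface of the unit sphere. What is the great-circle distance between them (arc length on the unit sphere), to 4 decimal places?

Let φ₁ = 0.5236 rad, φ₂ = 0.5236 rad, and Δλ = -0.7854 rad.
cos c = sin φ₁ sin φ₂ + cos φ₁ cos φ₂ cos Δλ = (0.5000)(0.5000) + (0.8660)(0.8660)(0.7071) = 0.78033,
so c = arccos(0.78033) = 0.67560 rad.
On the unit sphere the arc length equals the central angle: 0.6756.

0.6756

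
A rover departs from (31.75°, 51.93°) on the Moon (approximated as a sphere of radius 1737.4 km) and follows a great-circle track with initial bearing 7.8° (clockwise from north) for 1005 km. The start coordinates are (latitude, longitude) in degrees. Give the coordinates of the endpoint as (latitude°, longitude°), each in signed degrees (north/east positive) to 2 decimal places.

64.32°, 61.79°

Angular distance δ = d/R = 1005/1737.4 = 0.57845 rad; initial bearing θ = 0.1361 rad.
sin φ₂ = sin φ₁ cos δ + cos φ₁ sin δ cos θ = (0.5262)(0.8373) + (0.8504)(0.5467)(0.9907) = 0.9012, so φ₂ = 64.32°.
Δλ = atan2(sin θ sin δ cos φ₁, cos δ − sin φ₁ sin φ₂) = atan2(0.0631, 0.3631) = 9.858°.
λ₂ = 51.930° + 9.858° = 61.79°.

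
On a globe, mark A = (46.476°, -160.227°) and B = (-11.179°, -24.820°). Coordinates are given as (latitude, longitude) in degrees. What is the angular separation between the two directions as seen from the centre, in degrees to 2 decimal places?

128.44°

In radians: φ₁ = 0.8112, φ₂ = -0.1951, Δλ = 135.407° = 2.3633 rad.
cos c = sin φ₁ sin φ₂ + cos φ₁ cos φ₂ cos Δλ = (0.7251)(-0.1939) + (0.6887)(0.9810)(-0.7121) = -0.62167,
so c = arccos(-0.62167) = 2.24167 rad.
So the angular separation is 128.44°.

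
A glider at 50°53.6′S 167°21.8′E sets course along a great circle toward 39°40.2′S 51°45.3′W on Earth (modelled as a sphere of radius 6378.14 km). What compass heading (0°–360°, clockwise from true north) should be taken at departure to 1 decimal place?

150.7°

Δλ = 140.882° = 2.4588 rad.
y = sin Δλ · cos φ₂ = (0.6309)(0.7697) = 0.4856
x = cos φ₁ sin φ₂ − sin φ₁ cos φ₂ cos Δλ = (0.6308)(-0.6384) − (-0.7760)(0.7697)(-0.7758) = -0.8661
θ = atan2(y, x) = 150.72°, so the bearing is 150.7°.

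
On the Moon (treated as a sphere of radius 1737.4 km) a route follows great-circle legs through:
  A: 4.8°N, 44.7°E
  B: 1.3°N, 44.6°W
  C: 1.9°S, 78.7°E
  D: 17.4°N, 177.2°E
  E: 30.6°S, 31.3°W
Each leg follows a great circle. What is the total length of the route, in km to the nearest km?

14013 km

Leg A→B: central angle 1.5567 rad, distance 2704.7 km.
Leg B→C: central angle 2.1524 rad, distance 3739.5 km.
Leg C→D: central angle 1.7223 rad, distance 2992.3 km.
Leg D→E: central angle 2.6343 rad, distance 4576.8 km.
Total: 2704.7 + 3739.5 + 2992.3 + 4576.8 ≈ 14013 km.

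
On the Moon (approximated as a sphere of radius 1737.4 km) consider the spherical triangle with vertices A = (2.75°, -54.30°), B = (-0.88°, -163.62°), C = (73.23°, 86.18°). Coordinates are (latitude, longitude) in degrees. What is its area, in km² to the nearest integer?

7111546 km²

Side lengths (central angles): a = 1.6854, b = 1.7481, c = 1.9083 rad; semiperimeter s = 2.6709.
By l'Huilier's theorem, tan(E/4) = √[tan(s/2) tan((s−a)/2) tan((s−b)/2) tan((s−c)/2)], giving spherical excess E = 2.3559 rad.
Area = E·R² = 2.3559 × (1737.4)² ≈ 7111546 km².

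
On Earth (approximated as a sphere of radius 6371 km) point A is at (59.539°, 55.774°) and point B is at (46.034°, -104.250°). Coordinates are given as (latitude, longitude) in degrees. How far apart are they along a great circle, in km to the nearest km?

With latitudes φ₁ = 59.539°, φ₂ = 46.034° and longitude difference Δλ = -160.024°:
Haversine: a = sin²(Δφ/2) + cos φ₁ cos φ₂ sin²(Δλ/2) = 0.0138 + (0.5070)(0.6942)(0.9699) = 0.35518.
Central angle c = 2·arcsin(√a) = 1.27695 rad.
Distance = R·c = 6371 × 1.2769 ≈ 8135 km.

8135 km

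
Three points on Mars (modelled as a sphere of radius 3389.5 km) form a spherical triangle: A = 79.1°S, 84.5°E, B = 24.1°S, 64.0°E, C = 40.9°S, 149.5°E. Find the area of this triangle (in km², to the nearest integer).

Side lengths (central angles): a = 1.2435, b = 0.7907, c = 0.9732 rad; semiperimeter s = 1.5037.
By l'Huilier's theorem, tan(E/4) = √[tan(s/2) tan((s−a)/2) tan((s−b)/2) tan((s−c)/2)], giving spherical excess E = 0.4432 rad.
Area = E·R² = 0.4432 × (3389.5)² ≈ 5091828 km².

5091828 km²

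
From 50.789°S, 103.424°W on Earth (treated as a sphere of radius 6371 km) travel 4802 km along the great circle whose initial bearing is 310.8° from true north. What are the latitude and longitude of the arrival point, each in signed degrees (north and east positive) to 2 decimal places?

-16.40°, -136.11°

Angular distance δ = d/R = 4802/6371 = 0.75373 rad; initial bearing θ = 5.4245 rad.
sin φ₂ = sin φ₁ cos δ + cos φ₁ sin δ cos θ = (-0.7748)(0.7291) + (0.6322)(0.6844)(0.6534) = -0.2823, so φ₂ = -16.40°.
Δλ = atan2(sin θ sin δ cos φ₁, cos δ − sin φ₁ sin φ₂) = atan2(-0.3275, 0.5104) = -32.685°.
λ₂ = -103.424° − 32.685° = -136.11°.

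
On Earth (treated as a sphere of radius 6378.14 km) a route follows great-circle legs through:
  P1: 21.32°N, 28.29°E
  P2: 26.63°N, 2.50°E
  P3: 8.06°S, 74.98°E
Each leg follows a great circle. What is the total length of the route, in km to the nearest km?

Leg P1→P2: central angle 0.4208 rad, distance 2683.9 km.
Leg P2→P3: central angle 1.3658 rad, distance 8711.0 km.
Total: 2683.9 + 8711.0 ≈ 11395 km.

11395 km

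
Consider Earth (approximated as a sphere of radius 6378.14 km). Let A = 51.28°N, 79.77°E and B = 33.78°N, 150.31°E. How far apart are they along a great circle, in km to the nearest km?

5858 km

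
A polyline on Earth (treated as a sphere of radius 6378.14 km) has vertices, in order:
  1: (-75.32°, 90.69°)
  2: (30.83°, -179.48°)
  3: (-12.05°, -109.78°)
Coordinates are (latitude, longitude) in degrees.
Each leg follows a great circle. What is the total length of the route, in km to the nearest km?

22159 km

Leg 1→2: central angle 2.0888 rad, distance 13322.4 km.
Leg 2→3: central angle 1.3854 rad, distance 8836.1 km.
Total: 13322.4 + 8836.1 ≈ 22159 km.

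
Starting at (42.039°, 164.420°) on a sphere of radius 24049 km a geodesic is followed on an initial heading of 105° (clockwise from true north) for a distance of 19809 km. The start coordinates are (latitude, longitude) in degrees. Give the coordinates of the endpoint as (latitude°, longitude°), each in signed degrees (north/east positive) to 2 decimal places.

18.30°, -147.30°

Angular distance δ = d/R = 19809/24049 = 0.82369 rad; initial bearing θ = 1.8326 rad.
sin φ₂ = sin φ₁ cos δ + cos φ₁ sin δ cos θ = (0.6696)(0.6795) + (0.7427)(0.7337)(-0.2588) = 0.3140, so φ₂ = 18.30°.
Δλ = atan2(sin θ sin δ cos φ₁, cos δ − sin φ₁ sin φ₂) = atan2(0.5263, 0.4692) = 48.281°.
λ₂ = 164.420° + 48.281° = 212.70° → -147.30° after wrapping to (−180°, 180°].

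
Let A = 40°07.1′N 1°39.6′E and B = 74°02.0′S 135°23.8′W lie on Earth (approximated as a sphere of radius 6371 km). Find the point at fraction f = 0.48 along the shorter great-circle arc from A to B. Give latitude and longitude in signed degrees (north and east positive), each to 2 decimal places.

The central angle between A and B is δ = 2.4551 rad.
With f = 0.48, the slerp weights are sin((1−f)δ)/sin δ = 1.5100 and sin(fδ)/sin δ = 1.4579.
Weighted sum of the unit vectors: (1.5100)·(0.7644,0.0222,0.6444) + (1.4579)·(-0.1959,-0.1932,-0.9614) = (0.8687, -0.2482, -0.4286).
Converting back: φ = atan2(z, √(x²+y²)) = -25.38°, λ = atan2(y, x) = -15.94°.

-25.38°, -15.94°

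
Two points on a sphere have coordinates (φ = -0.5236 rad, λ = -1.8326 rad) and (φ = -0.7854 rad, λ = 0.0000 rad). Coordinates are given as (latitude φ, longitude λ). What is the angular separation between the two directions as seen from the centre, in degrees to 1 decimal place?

78.8°

With latitudes φ₁ = -30.000°, φ₂ = -45.000° and longitude difference Δλ = 105.000°:
Haversine: a = sin²(Δφ/2) + cos φ₁ cos φ₂ sin²(Δλ/2) = 0.0170 + (0.8660)(0.7071)(0.6294) = 0.40247.
Central angle c = 2·arcsin(√a) = 1.37448 rad.
So the angular separation is 78.8°.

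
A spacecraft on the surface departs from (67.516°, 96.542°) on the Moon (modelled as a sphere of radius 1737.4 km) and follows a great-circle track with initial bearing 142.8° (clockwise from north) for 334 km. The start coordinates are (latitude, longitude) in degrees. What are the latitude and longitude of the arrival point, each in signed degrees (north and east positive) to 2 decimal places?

58.08°, 109.16°

Angular distance δ = d/R = 334/1737.4 = 0.19224 rad; initial bearing θ = 2.4923 rad.
sin φ₂ = sin φ₁ cos δ + cos φ₁ sin δ cos θ = (0.9240)(0.9816) + (0.3824)(0.1911)(-0.7965) = 0.8488, so φ₂ = 58.08°.
Δλ = atan2(sin θ sin δ cos φ₁, cos δ − sin φ₁ sin φ₂) = atan2(0.0442, 0.1973) = 12.619°.
λ₂ = 96.542° + 12.619° = 109.16°.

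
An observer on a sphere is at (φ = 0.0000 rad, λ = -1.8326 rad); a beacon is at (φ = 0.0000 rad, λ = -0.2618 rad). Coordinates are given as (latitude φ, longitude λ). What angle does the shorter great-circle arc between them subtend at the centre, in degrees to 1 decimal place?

In radians: φ₁ = 0.0000, φ₂ = 0.0000, Δλ = 90.000° = 1.5708 rad.
Haversine: a = sin²(Δφ/2) + cos φ₁ cos φ₂ sin²(Δλ/2) = 0.0000 + (1.0000)(1.0000)(0.5000) = 0.50000.
Central angle c = 2·arcsin(√a) = 1.57080 rad.
So the angular separation is 90.0°.

90.0°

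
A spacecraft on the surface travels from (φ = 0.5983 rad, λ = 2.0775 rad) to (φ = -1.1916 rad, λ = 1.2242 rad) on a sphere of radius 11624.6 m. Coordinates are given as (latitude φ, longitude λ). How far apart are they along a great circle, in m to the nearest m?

22072 m

With latitudes φ₁ = 34.280°, φ₂ = -68.274° and longitude difference Δλ = -48.890°:
cos c = sin φ₁ sin φ₂ + cos φ₁ cos φ₂ cos Δλ = (0.5632)(-0.9290) + (0.8263)(0.3702)(0.6575) = -0.32212,
so c = arccos(-0.32212) = 1.89876 rad.
Distance = R·c = 11624.6 × 1.8988 ≈ 22072 m.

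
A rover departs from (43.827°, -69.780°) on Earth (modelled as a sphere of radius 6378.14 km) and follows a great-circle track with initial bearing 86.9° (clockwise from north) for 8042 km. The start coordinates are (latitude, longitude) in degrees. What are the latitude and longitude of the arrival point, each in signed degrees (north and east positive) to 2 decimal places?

14.38°, 9.25°

Angular distance δ = d/R = 8042/6378.14 = 1.26087 rad; initial bearing θ = 1.5167 rad.
sin φ₂ = sin φ₁ cos δ + cos φ₁ sin δ cos θ = (0.6925)(0.3050) + (0.7214)(0.9524)(0.0541) = 0.2484, so φ₂ = 14.38°.
Δλ = atan2(sin θ sin δ cos φ₁, cos δ − sin φ₁ sin φ₂) = atan2(0.6861, 0.1330) = 79.028°.
λ₂ = -69.780° + 79.028° = 9.25°.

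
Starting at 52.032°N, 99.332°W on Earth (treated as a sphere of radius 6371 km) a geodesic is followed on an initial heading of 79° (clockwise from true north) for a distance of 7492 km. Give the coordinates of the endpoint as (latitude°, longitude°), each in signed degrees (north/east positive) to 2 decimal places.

24.31°, -15.49°

Angular distance δ = d/R = 7492/6371 = 1.17595 rad; initial bearing θ = 1.3788 rad.
sin φ₂ = sin φ₁ cos δ + cos φ₁ sin δ cos θ = (0.7884)(0.3847) + (0.6152)(0.9231)(0.1908) = 0.4116, so φ₂ = 24.31°.
Δλ = atan2(sin θ sin δ cos φ₁, cos δ − sin φ₁ sin φ₂) = atan2(0.5575, 0.0602) = 83.839°.
λ₂ = -99.332° + 83.839° = -15.49°.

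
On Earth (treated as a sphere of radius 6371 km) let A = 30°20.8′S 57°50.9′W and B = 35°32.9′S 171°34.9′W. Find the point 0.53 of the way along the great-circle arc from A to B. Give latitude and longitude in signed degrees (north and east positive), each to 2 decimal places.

-49.98°, -116.29°

The central angle between A and B is δ = 1.5597 rad.
With f = 0.53, the slerp weights are sin((1−f)δ)/sin δ = 0.6692 and sin(fδ)/sin δ = 0.7357.
Weighted sum of the unit vectors: (0.6692)·(0.4592,-0.7306,-0.5052) + (0.7357)·(-0.8049,-0.1191,-0.5814) = (-0.2848, -0.5766, -0.7658).
Converting back: φ = atan2(z, √(x²+y²)) = -49.98°, λ = atan2(y, x) = -116.29°.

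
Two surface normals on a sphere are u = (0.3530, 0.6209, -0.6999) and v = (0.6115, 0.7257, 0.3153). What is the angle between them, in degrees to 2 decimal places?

u·v = 0.4458; |u| = 1.0000, |v| = 1.0000.
cos θ = (u·v)/(|u||v|) = 0.4458, so θ = 63.53°.

63.53°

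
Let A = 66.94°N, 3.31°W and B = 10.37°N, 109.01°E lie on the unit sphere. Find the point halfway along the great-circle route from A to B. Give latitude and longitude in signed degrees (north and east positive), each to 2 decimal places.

The central angle between A and B is δ = 1.5515 rad.
With f = 0.5, the slerp weights are sin((1−f)δ)/sin δ = 0.7004 and sin(fδ)/sin δ = 0.7004.
Weighted sum of the unit vectors: (0.7004)·(0.3910,-0.0226,0.9201) + (0.7004)·(-0.3204,0.9300,0.1800) = (0.0495, 0.6355, 0.7705).
Converting back: φ = atan2(z, √(x²+y²)) = 50.40°, λ = atan2(y, x) = 85.55°.

50.40°, 85.55°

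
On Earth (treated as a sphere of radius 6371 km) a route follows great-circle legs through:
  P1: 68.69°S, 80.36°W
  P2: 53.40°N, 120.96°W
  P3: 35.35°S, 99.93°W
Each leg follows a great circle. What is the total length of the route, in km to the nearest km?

Leg P1→P2: central angle 2.1937 rad, distance 13976.2 km.
Leg P2→P3: central angle 1.5814 rad, distance 10074.9 km.
Total: 13976.2 + 10074.9 ≈ 24051 km.

24051 km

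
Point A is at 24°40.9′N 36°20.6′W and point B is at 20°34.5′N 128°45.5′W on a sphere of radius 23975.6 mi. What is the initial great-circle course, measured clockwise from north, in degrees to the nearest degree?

With φ₁ = 0.4308, φ₂ = 0.3591, Δλ = -1.6129 rad, the forward-azimuth formula gives
θ = atan2( sin Δλ cos φ₂ , cos φ₁ sin φ₂ − sin φ₁ cos φ₂ cos Δλ ) = atan2(-0.9354, 0.3358) = -70.25°.
Adding 360° brings this into [0°, 360°): 290°.

290°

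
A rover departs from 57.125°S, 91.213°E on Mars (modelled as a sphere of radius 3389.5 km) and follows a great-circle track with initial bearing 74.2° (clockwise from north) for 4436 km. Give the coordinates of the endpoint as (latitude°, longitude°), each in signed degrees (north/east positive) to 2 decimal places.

-4.29°, 159.96°

Angular distance δ = d/R = 4436/3389.5 = 1.30875 rad; initial bearing θ = 1.2950 rad.
sin φ₂ = sin φ₁ cos δ + cos φ₁ sin δ cos θ = (-0.8399)(0.2591) + (0.5428)(0.9659)(0.2723) = -0.0748, so φ₂ = -4.29°.
Δλ = atan2(sin θ sin δ cos φ₁, cos δ − sin φ₁ sin φ₂) = atan2(0.5045, 0.1962) = 68.746°.
λ₂ = 91.213° + 68.746° = 159.96°.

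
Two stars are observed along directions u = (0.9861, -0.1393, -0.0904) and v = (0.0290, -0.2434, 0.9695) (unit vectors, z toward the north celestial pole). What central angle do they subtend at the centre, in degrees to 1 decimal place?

u·v = -0.0251; |u| = 1.0000, |v| = 1.0000.
cos θ = (u·v)/(|u||v|) = -0.0251, so θ = 91.4°.

91.4°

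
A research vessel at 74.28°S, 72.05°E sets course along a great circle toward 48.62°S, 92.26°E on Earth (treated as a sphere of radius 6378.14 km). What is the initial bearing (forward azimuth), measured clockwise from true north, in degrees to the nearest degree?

30°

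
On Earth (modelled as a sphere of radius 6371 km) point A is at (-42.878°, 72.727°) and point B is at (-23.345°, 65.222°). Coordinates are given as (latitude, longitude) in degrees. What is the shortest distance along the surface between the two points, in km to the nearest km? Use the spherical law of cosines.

With latitudes φ₁ = -42.878°, φ₂ = -23.345° and longitude difference Δλ = -7.505°:
cos c = sin φ₁ sin φ₂ + cos φ₁ cos φ₂ cos Δλ = (-0.6804)(-0.3963) + (0.7328)(0.9181)(0.9914) = 0.93669,
so c = arccos(0.93669) = 0.35775 rad.
Distance = R·c = 6371 × 0.3578 ≈ 2279 km.

2279 km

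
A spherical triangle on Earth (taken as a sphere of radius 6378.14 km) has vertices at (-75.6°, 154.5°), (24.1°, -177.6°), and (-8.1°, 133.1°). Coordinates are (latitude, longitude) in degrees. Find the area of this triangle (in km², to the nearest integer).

31135079 km²

Side lengths (central angles): a = 1.0101, b = 1.1964, c = 1.7669 rad; semiperimeter s = 1.9867.
By l'Huilier's theorem, tan(E/4) = √[tan(s/2) tan((s−a)/2) tan((s−b)/2) tan((s−c)/2)], giving spherical excess E = 0.7654 rad.
Area = E·R² = 0.7654 × (6378.14)² ≈ 31135079 km².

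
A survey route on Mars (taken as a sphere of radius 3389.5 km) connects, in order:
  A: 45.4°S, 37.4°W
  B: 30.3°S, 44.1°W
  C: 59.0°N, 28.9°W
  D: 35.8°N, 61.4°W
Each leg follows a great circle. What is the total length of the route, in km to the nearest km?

Leg A→B: central angle 0.2790 rad, distance 945.7 km.
Leg B→C: central angle 1.5741 rad, distance 5335.5 km.
Leg C→D: central angle 0.5477 rad, distance 1856.5 km.
Total: 945.7 + 5335.5 + 1856.5 ≈ 8138 km.

8138 km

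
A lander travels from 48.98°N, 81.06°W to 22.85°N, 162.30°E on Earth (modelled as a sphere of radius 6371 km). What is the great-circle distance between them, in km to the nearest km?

9869 km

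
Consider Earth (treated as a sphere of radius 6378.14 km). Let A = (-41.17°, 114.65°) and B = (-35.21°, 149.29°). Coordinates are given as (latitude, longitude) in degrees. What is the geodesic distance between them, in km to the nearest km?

Let φ₁ = -0.7186 rad, φ₂ = -0.6145 rad, and Δλ = 0.6046 rad.
cos c = sin φ₁ sin φ₂ + cos φ₁ cos φ₂ cos Δλ = (-0.6583)(-0.5766) + (0.7528)(0.8170)(0.8227) = 0.88557,
so c = arccos(0.88557) = 0.48307 rad.
Distance = R·c = 6378.14 × 0.4831 ≈ 3081 km.

3081 km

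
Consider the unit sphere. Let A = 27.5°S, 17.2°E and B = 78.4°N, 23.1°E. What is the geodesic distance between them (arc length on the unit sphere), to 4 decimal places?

1.8493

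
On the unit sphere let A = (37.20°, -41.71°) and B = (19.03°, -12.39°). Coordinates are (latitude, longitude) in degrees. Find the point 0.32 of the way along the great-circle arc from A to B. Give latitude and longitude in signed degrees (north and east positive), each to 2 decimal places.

Central angle δ = 0.5478 rad. Interpolating on the sphere with fraction f = 0.32:
P = [sin((1−f)δ)·A + sin(fδ)·B] / sin δ = 0.6988·A + 0.3349·B in Cartesian coordinates,
giving P = (0.7247, -0.4383, 0.5317), i.e. latitude 32.12°, longitude -31.16°.

32.12°, -31.16°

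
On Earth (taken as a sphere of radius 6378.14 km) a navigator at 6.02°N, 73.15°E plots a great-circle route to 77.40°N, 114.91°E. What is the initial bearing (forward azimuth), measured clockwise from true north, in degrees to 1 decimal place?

Δλ = 41.760° = 0.7288 rad.
y = sin Δλ · cos φ₂ = (0.6660)(0.2181) = 0.1453
x = cos φ₁ sin φ₂ − sin φ₁ cos φ₂ cos Δλ = (0.9945)(0.9759) − (0.1049)(0.2181)(0.7459) = 0.9535
θ = atan2(y, x) = 8.66°, so the bearing is 8.7°.

8.7°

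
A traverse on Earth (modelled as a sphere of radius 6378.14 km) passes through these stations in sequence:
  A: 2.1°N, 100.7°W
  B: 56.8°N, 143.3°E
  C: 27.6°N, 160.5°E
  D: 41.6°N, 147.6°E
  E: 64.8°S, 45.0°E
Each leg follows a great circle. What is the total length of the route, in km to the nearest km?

Leg A→B: central angle 1.7816 rad, distance 11363.1 km.
Leg B→C: central angle 0.5525 rad, distance 3523.9 km.
Leg C→D: central angle 0.3059 rad, distance 1951.2 km.
Leg D→E: central angle 2.3053 rad, distance 14703.3 km.
Total: 11363.1 + 3523.9 + 1951.2 + 14703.3 ≈ 31541 km.

31541 km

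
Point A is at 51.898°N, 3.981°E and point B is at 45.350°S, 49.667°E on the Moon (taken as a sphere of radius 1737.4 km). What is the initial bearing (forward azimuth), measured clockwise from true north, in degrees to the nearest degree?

149°

With φ₁ = 0.9058, φ₂ = -0.7915, Δλ = 0.7974 rad, the forward-azimuth formula gives
θ = atan2( sin Δλ cos φ₂ , cos φ₁ sin φ₂ − sin φ₁ cos φ₂ cos Δλ ) = atan2(0.5029, -0.8253) = 148.65°.
So the initial bearing is 149°.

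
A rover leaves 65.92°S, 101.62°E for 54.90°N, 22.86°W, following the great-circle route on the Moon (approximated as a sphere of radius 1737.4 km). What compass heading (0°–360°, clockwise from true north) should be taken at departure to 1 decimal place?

274.4°

Δλ = -124.480° = -2.1726 rad.
y = sin Δλ · cos φ₂ = (-0.8243)(0.5750) = -0.4740
x = cos φ₁ sin φ₂ − sin φ₁ cos φ₂ cos Δλ = (0.4080)(0.8181) − (-0.9130)(0.5750)(-0.5661) = 0.0366
θ = atan2(y, x) = -85.58°; adding 360° gives 274.4°.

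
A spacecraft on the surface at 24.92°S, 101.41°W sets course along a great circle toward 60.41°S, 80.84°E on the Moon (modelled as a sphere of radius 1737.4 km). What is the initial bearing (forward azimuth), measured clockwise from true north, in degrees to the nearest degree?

181°

With φ₁ = -0.4349, φ₂ = -1.0544, Δλ = -3.1023 rad, the forward-azimuth formula gives
θ = atan2( sin Δλ cos φ₂ , cos φ₁ sin φ₂ − sin φ₁ cos φ₂ cos Δλ ) = atan2(-0.0194, -0.9965) = -178.89°.
Adding 360° brings this into [0°, 360°): 181°.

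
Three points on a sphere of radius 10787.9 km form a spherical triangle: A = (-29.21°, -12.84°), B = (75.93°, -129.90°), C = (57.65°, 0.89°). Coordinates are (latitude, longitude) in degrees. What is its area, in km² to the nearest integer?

59507318 km²

Side lengths (central angles): a = 0.7459, b = 1.5294, c = 2.1772 rad; semiperimeter s = 2.2262.
By l'Huilier's theorem, tan(E/4) = √[tan(s/2) tan((s−a)/2) tan((s−b)/2) tan((s−c)/2)], giving spherical excess E = 0.5113 rad.
Area = E·R² = 0.5113 × (10787.9)² ≈ 59507318 km².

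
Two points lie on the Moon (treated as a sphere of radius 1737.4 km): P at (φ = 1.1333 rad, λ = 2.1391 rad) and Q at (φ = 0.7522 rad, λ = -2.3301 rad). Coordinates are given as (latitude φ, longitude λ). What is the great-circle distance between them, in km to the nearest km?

In radians: φ₁ = 1.1333, φ₂ = 0.7522, Δλ = 103.934° = 1.8140 rad.
cos c = sin φ₁ sin φ₂ + cos φ₁ cos φ₂ cos Δλ = (0.9058)(0.6832) + (0.4237)(0.7302)(-0.2408) = 0.54440,
so c = arccos(0.54440) = 0.99512 rad.
Distance = R·c = 1737.4 × 0.9951 ≈ 1729 km.

1729 km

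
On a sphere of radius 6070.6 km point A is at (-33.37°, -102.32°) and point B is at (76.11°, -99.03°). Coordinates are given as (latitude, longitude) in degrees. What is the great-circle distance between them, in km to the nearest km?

11602 km

With latitudes φ₁ = -33.370°, φ₂ = 76.110° and longitude difference Δλ = 3.290°:
cos c = sin φ₁ sin φ₂ + cos φ₁ cos φ₂ cos Δλ = (-0.5500)(0.9708) + (0.8351)(0.2401)(0.9984) = -0.33381,
so c = arccos(-0.33381) = 1.91114 rad.
Distance = R·c = 6070.6 × 1.9111 ≈ 11602 km.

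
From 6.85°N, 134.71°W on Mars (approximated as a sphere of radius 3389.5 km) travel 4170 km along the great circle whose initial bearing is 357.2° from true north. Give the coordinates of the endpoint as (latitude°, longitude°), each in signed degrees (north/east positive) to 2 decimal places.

Angular distance δ = d/R = 4170/3389.5 = 1.23027 rad; initial bearing θ = 6.2343 rad.
sin φ₂ = sin φ₁ cos δ + cos φ₁ sin δ cos θ = (0.1193)(0.3340) + (0.9929)(0.9426)(0.9988) = 0.9746, so φ₂ = 77.05°.
Δλ = atan2(sin θ sin δ cos φ₁, cos δ − sin φ₁ sin φ₂) = atan2(-0.0457, 0.2177) = -11.857°.
λ₂ = -134.710° − 11.857° = -146.57°.

77.05°, -146.57°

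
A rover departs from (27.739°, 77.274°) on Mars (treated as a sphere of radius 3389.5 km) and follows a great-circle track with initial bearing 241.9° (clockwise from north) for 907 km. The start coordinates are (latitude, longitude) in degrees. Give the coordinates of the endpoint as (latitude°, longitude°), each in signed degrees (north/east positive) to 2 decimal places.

19.79°, 62.92°

Angular distance δ = d/R = 907/3389.5 = 0.26759 rad; initial bearing θ = 4.2220 rad.
sin φ₂ = sin φ₁ cos δ + cos φ₁ sin δ cos θ = (0.4654)(0.9644) + (0.8851)(0.2644)(-0.4710) = 0.3387, so φ₂ = 19.79°.
Δλ = atan2(sin θ sin δ cos φ₁, cos δ − sin φ₁ sin φ₂) = atan2(-0.2064, 0.8068) = -14.353°.
λ₂ = 77.274° − 14.353° = 62.92°.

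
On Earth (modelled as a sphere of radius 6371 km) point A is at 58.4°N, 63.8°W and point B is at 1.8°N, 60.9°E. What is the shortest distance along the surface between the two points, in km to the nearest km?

In radians: φ₁ = 1.0193, φ₂ = 0.0314, Δλ = 124.700° = 2.1764 rad.
Haversine: a = sin²(Δφ/2) + cos φ₁ cos φ₂ sin²(Δλ/2) = 0.2248 + (0.5240)(0.9995)(0.7846) = 0.63570.
Central angle c = 2·arcsin(√a) = 1.84564 rad.
Distance = R·c = 6371 × 1.8456 ≈ 11759 km.

11759 km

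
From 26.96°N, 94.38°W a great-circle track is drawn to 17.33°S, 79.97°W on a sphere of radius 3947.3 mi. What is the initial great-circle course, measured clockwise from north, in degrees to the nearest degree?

161°

Δλ = 14.410° = 0.2515 rad.
y = sin Δλ · cos φ₂ = (0.2489)(0.9546) = 0.2376
x = cos φ₁ sin φ₂ − sin φ₁ cos φ₂ cos Δλ = (0.8913)(-0.2979) − (0.4534)(0.9546)(0.9685) = -0.6847
θ = atan2(y, x) = 160.86°, so the bearing is 161°.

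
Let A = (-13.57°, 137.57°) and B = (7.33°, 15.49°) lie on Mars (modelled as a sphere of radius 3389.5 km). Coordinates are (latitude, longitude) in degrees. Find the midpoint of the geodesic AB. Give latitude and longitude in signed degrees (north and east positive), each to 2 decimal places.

-6.42°, 75.49°

Central angle δ = 2.1436 rad. Interpolating on the sphere with fraction f = 0.5:
P = [sin((1−f)δ)·A + sin(fδ)·B] / sin δ = 1.0448·A + 1.0448·B in Cartesian coordinates,
giving P = (0.2490, 0.9620, -0.1118), i.e. latitude -6.42°, longitude 75.49°.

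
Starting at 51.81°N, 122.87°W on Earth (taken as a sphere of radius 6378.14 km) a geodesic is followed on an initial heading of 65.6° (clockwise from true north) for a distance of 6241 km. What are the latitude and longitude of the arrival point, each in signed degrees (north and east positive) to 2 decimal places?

40.59°, -38.60°

Angular distance δ = d/R = 6241/6378.14 = 0.97850 rad; initial bearing θ = 1.1449 rad.
sin φ₂ = sin φ₁ cos δ + cos φ₁ sin δ cos θ = (0.7860)(0.5583) + (0.6183)(0.8297)(0.4131) = 0.6507, so φ₂ = 40.59°.
Δλ = atan2(sin θ sin δ cos φ₁, cos δ − sin φ₁ sin φ₂) = atan2(0.4671, 0.0469) = 84.272°.
λ₂ = -122.870° + 84.272° = -38.60°.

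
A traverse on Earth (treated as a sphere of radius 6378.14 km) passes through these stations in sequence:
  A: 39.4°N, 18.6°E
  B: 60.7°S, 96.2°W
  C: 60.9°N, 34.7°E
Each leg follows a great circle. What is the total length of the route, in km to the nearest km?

32507 km

Leg A→B: central angle 2.3634 rad, distance 15073.8 km.
Leg B→C: central angle 2.7334 rad, distance 17433.7 km.
Total: 15073.8 + 17433.7 ≈ 32507 km.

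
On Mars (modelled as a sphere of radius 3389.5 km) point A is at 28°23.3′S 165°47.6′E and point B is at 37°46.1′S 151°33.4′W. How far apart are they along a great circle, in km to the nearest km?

2166 km

With latitudes φ₁ = -28.388°, φ₂ = -37.768° and longitude difference Δλ = 42.650°:
cos c = sin φ₁ sin φ₂ + cos φ₁ cos φ₂ cos Δλ = (-0.4754)(-0.6125) + (0.8797)(0.7905)(0.7355) = 0.80269,
so c = arccos(0.80269) = 0.63900 rad.
Distance = R·c = 3389.5 × 0.6390 ≈ 2166 km.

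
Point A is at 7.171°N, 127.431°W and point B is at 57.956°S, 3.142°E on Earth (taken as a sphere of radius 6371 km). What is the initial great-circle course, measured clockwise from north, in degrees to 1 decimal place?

153.2°

With φ₁ = 0.1252, φ₂ = -1.0115, Δλ = 2.2789 rad, the forward-azimuth formula gives
θ = atan2( sin Δλ cos φ₂ , cos φ₁ sin φ₂ − sin φ₁ cos φ₂ cos Δλ ) = atan2(0.4030, -0.7979) = 153.20°.
So the initial bearing is 153.2°.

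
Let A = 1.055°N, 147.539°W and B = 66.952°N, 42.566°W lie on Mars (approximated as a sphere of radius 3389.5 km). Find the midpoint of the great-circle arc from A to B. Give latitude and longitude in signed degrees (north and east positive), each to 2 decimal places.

Central angle δ = 1.6551 rad. Interpolating on the sphere with fraction f = 0.5:
P = [sin((1−f)δ)·A + sin(fδ)·B] / sin δ = 0.7389·A + 0.7389·B in Cartesian coordinates,
giving P = (-0.4103, -0.5922, 0.6935), i.e. latitude 43.91°, longitude -124.72°.

43.91°, -124.72°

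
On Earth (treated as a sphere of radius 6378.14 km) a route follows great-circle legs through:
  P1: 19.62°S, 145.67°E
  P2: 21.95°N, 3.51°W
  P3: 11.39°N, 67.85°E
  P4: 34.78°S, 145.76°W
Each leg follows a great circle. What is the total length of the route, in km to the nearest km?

Leg P1→P2: central angle 2.6379 rad, distance 16824.8 km.
Leg P2→P3: central angle 1.1978 rad, distance 7639.6 km.
Leg P3→P4: central angle 2.4706 rad, distance 15758.0 km.
Total: 16824.8 + 7639.6 + 15758.0 ≈ 40222 km.

40222 km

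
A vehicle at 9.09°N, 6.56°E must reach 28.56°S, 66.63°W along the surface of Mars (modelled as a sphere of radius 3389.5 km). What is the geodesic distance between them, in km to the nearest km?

With latitudes φ₁ = 9.090°, φ₂ = -28.560° and longitude difference Δλ = -73.190°:
Haversine: a = sin²(Δφ/2) + cos φ₁ cos φ₂ sin²(Δλ/2) = 0.1041 + (0.9874)(0.8783)(0.3554) = 0.41236.
Central angle c = 2·arcsin(√a) = 1.39460 rad.
Distance = R·c = 3389.5 × 1.3946 ≈ 4727 km.

4727 km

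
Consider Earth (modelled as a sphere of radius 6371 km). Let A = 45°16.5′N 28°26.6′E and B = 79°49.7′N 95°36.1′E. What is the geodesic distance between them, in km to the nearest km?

4628 km

With latitudes φ₁ = 45.275°, φ₂ = 79.828° and longitude difference Δλ = 67.158°:
cos c = sin φ₁ sin φ₂ + cos φ₁ cos φ₂ cos Δλ = (0.7105)(0.9843) + (0.7037)(0.1766)(0.3882) = 0.74757,
so c = arccos(0.74757) = 0.72641 rad.
Distance = R·c = 6371 × 0.7264 ≈ 4628 km.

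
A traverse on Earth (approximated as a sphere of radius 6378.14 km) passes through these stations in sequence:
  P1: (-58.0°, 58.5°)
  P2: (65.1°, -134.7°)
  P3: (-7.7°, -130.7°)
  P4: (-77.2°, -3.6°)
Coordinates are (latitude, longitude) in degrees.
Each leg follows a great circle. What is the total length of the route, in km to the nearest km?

37127 km

Leg P1→P2: central angle 2.9767 rad, distance 18985.8 km.
Leg P2→P3: central angle 1.2717 rad, distance 8110.8 km.
Leg P3→P4: central angle 1.5726 rad, distance 10030.1 km.
Total: 18985.8 + 8110.8 + 10030.1 ≈ 37127 km.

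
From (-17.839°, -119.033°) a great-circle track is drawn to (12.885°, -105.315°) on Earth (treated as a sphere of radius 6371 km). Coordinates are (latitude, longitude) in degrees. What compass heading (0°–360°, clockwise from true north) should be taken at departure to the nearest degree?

25°

Δλ = 13.718° = 0.2394 rad.
y = sin Δλ · cos φ₂ = (0.2371)(0.9748) = 0.2312
x = cos φ₁ sin φ₂ − sin φ₁ cos φ₂ cos Δλ = (0.9519)(0.2230) − (-0.3063)(0.9748)(0.9715) = 0.5024
θ = atan2(y, x) = 24.71°, so the bearing is 25°.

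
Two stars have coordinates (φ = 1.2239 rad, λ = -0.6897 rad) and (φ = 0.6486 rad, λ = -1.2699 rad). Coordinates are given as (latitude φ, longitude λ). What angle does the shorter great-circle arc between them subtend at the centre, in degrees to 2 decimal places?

In radians: φ₁ = 1.2239, φ₂ = 0.6486, Δλ = -33.243° = -0.5802 rad.
cos c = sin φ₁ sin φ₂ + cos φ₁ cos φ₂ cos Δλ = (0.9404)(0.6041) + (0.3400)(0.7969)(0.8364) = 0.79469,
so c = arccos(0.79469) = 0.65230 rad.
So the angular separation is 37.37°.

37.37°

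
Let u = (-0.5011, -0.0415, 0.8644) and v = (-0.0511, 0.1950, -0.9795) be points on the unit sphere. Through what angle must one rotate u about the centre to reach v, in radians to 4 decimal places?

2.5484 rad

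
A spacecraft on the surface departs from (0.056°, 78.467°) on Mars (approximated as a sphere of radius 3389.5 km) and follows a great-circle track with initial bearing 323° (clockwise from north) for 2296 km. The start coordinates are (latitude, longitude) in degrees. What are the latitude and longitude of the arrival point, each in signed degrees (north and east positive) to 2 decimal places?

30.09°, 52.62°

Angular distance δ = d/R = 2296/3389.5 = 0.67739 rad; initial bearing θ = 5.6374 rad.
sin φ₂ = sin φ₁ cos δ + cos φ₁ sin δ cos θ = (0.0010)(0.7792) + (1.0000)(0.6268)(0.7986) = 0.5013, so φ₂ = 30.09°.
Δλ = atan2(sin θ sin δ cos φ₁, cos δ − sin φ₁ sin φ₂) = atan2(-0.3772, 0.7787) = -25.844°.
λ₂ = 78.467° − 25.844° = 52.62°.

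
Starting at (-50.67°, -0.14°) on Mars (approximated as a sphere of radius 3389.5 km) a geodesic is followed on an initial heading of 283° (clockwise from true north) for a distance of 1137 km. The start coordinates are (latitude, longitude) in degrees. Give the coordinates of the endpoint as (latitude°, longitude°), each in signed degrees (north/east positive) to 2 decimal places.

-43.11°, -26.21°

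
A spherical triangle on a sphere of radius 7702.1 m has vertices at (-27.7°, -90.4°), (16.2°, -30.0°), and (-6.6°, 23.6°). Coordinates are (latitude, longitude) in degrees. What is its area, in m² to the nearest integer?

48999292 m²

Side lengths (central angles): a = 1.0075, b = 1.8800, c = 1.2763 rad; semiperimeter s = 2.0819.
By l'Huilier's theorem, tan(E/4) = √[tan(s/2) tan((s−a)/2) tan((s−b)/2) tan((s−c)/2)], giving spherical excess E = 0.8260 rad.
Area = E·R² = 0.8260 × (7702.1)² ≈ 48999292 m².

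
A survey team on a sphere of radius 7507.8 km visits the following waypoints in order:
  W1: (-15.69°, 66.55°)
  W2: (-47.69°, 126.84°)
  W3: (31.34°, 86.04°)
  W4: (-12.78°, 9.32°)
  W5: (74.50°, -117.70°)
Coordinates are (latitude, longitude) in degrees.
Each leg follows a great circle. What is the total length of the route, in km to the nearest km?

44950 km

Leg W1→W2: central angle 1.0226 rad, distance 7677.3 km.
Leg W2→W3: central angle 1.5202 rad, distance 11413.3 km.
Leg W3→W4: central angle 1.4944 rad, distance 11220.0 km.
Leg W4→W5: central angle 1.9499 rad, distance 14639.4 km.
Total: 7677.3 + 11413.3 + 11220.0 + 14639.4 ≈ 44950 km.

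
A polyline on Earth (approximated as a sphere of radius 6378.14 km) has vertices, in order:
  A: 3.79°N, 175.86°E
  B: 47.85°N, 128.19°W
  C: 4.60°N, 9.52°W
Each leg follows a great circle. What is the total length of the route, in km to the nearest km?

18933 km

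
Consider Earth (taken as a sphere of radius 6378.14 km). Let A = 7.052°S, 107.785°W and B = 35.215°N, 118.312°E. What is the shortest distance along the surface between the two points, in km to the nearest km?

In radians: φ₁ = -0.1231, φ₂ = 0.6146, Δλ = -133.903° = -2.3370 rad.
cos c = sin φ₁ sin φ₂ + cos φ₁ cos φ₂ cos Δλ = (-0.1228)(0.5766) + (0.9924)(0.8170)(-0.6934) = -0.63305,
so c = arccos(-0.63305) = 2.25628 rad.
Distance = R·c = 6378.14 × 2.2563 ≈ 14391 km.

14391 km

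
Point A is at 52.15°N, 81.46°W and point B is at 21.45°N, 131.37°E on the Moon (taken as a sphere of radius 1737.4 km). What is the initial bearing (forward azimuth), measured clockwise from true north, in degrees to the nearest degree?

329°

Δλ = -147.170° = -2.5686 rad.
y = sin Δλ · cos φ₂ = (-0.5421)(0.9307) = -0.5046
x = cos φ₁ sin φ₂ − sin φ₁ cos φ₂ cos Δλ = (0.6136)(0.3657) − (0.7896)(0.9307)(-0.8403) = 0.8419
θ = atan2(y, x) = -30.94°; adding 360° gives 329°.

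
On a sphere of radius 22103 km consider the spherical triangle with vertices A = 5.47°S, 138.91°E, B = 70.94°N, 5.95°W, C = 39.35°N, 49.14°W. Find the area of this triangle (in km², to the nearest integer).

Side lengths (central angles): a = 0.6707, b = 2.5368, c = 1.9347 rad; semiperimeter s = 2.5711.
By l'Huilier's theorem, tan(E/4) = √[tan(s/2) tan((s−a)/2) tan((s−b)/2) tan((s−c)/2)], giving spherical excess E = 0.6507 rad.
Area = E·R² = 0.6507 × (22103)² ≈ 317898896 km².

317898896 km²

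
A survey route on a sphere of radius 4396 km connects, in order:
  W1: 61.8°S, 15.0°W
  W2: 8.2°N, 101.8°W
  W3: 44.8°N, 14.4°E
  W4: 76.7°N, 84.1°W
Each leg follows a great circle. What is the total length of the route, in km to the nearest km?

18904 km

Leg W1→W2: central angle 1.6706 rad, distance 7343.7 km.
Leg W2→W3: central angle 1.7819 rad, distance 7833.4 km.
Leg W3→W4: central angle 0.8478 rad, distance 3727.1 km.
Total: 7343.7 + 7833.4 + 3727.1 ≈ 18904 km.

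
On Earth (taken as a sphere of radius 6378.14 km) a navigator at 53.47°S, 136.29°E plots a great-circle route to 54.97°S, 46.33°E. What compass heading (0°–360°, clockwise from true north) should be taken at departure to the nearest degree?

230°

With φ₁ = -0.9332, φ₂ = -0.9594, Δλ = -1.5701 rad, the forward-azimuth formula gives
θ = atan2( sin Δλ cos φ₂ , cos φ₁ sin φ₂ − sin φ₁ cos φ₂ cos Δλ ) = atan2(-0.5740, -0.4871) = -130.32°.
Adding 360° brings this into [0°, 360°): 230°.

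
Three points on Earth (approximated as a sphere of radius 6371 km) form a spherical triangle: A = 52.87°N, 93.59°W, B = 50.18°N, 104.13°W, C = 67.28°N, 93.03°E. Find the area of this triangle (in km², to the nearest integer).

Side lengths (central angles): a = 1.0791, b = 1.0428, c = 0.1236 rad; semiperimeter s = 1.1227.
By l'Huilier's theorem, tan(E/4) = √[tan(s/2) tan((s−a)/2) tan((s−b)/2) tan((s−c)/2)], giving spherical excess E = 0.0692 rad.
Area = E·R² = 0.0692 × (6371)² ≈ 2809132 km².

2809132 km²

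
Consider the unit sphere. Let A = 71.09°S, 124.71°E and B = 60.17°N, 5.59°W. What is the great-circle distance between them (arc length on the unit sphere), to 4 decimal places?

2.7517

With latitudes φ₁ = -71.090°, φ₂ = 60.170° and longitude difference Δλ = -130.300°:
cos c = sin φ₁ sin φ₂ + cos φ₁ cos φ₂ cos Δλ = (-0.9460)(0.8675) + (0.3241)(0.4974)(-0.6468) = -0.92495,
so c = arccos(-0.92495) = 2.75171 rad.
On the unit sphere the arc length equals the central angle: 2.7517.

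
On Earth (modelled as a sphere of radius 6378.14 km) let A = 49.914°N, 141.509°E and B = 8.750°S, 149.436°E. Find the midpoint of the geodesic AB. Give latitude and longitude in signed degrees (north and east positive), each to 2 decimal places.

20.63°, 146.31°

Central angle δ = 1.0310 rad. Interpolating on the sphere with fraction f = 0.5:
P = [sin((1−f)δ)·A + sin(fδ)·B] / sin δ = 0.5747·A + 0.5747·B in Cartesian coordinates,
giving P = (-0.7787, 0.5191, 0.3523), i.e. latitude 20.63°, longitude 146.31°.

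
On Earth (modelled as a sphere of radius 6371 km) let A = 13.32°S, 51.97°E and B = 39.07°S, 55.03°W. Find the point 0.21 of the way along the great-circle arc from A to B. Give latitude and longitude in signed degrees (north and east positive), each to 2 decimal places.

The central angle between A and B is δ = 1.6465 rad.
With f = 0.21, the slerp weights are sin((1−f)δ)/sin δ = 0.9665 and sin(fδ)/sin δ = 0.3399.
Weighted sum of the unit vectors: (0.9665)·(0.5995,0.7665,-0.2304) + (0.3399)·(0.4450,-0.6362,-0.6303) = (0.7307, 0.5246, -0.4369).
Converting back: φ = atan2(z, √(x²+y²)) = -25.91°, λ = atan2(y, x) = 35.68°.

-25.91°, 35.68°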